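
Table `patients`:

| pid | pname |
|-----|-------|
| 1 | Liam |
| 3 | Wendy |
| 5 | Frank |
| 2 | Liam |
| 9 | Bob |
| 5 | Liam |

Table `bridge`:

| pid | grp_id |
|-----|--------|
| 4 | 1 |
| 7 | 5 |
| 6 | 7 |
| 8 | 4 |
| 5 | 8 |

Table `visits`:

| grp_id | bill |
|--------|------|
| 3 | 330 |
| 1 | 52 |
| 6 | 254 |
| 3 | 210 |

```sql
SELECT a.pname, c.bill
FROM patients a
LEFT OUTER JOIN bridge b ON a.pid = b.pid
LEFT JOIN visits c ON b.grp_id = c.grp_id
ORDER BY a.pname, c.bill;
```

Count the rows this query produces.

Joins associate left-to-right: patients LEFT JOIN bridge on pid gives 6 intermediate row(s).
Then LEFT JOIN `visits c` on grp_id: each of those 6 rows is kept; rows whose b.grp_id has no match in c get NULL for c's columns.
Result: 6 row(s).

6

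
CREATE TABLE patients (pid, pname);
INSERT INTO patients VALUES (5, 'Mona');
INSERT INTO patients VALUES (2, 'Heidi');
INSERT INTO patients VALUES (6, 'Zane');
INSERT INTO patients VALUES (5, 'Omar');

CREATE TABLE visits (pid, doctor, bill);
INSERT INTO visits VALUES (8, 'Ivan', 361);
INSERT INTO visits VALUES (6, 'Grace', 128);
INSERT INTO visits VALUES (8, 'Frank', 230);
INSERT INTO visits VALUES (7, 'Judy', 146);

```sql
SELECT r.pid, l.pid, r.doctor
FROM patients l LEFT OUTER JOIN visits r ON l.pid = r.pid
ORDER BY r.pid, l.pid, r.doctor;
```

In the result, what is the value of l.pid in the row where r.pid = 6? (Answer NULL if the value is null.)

6

LEFT JOIN keeps every row from `patients`; unmatched rows get NULL for `visits`'s columns.
Matching on l.pid = r.pid.
Matched pairs: 1; unmatched l rows kept: 3.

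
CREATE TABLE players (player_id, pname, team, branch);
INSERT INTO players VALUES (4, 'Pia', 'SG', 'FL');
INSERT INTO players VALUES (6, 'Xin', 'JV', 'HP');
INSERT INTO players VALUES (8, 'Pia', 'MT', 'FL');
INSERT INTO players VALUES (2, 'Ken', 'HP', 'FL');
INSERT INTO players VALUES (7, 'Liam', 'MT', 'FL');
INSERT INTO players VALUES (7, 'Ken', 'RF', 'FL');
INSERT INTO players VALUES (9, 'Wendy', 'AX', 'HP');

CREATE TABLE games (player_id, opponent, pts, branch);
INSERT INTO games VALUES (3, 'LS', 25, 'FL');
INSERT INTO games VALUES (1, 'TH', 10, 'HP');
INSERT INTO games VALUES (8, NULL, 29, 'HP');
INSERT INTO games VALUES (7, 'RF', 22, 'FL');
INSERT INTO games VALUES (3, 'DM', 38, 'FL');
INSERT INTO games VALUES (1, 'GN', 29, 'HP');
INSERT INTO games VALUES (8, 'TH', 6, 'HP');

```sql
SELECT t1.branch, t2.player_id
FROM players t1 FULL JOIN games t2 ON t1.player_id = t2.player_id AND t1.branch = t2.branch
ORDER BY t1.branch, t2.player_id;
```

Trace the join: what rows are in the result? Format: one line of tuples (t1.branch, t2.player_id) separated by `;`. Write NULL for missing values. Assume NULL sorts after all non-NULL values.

FULL OUTER JOIN keeps every row from both sides; unmatched rows get NULL for the other side's columns.
Matching on t1.player_id = t2.player_id AND t1.branch = t2.branch.
- player_id=4, branch=FL: no t2 row matches, row kept with t2 columns NULL.
- player_id=6, branch=HP: no t2 row matches, row kept with t2 columns NULL.
- player_id=8, branch=FL: no t2 row matches, row kept with t2 columns NULL.
- player_id=2, branch=FL: no t2 row matches, row kept with t2 columns NULL.
- player_id=7, branch=FL: 1 matching t2 row(s), so 1 row(s) emitted.
- player_id=7, branch=FL: 1 matching t2 row(s), so 1 row(s) emitted.
- player_id=9, branch=HP: no t2 row matches, row kept with t2 columns NULL.
- 6 row(s) from t2 found no t1 partner → padded with NULL.

(FL, 7); (FL, 7); (FL, NULL); (FL, NULL); (FL, NULL); (HP, NULL); (HP, NULL); (NULL, 1); (NULL, 1); (NULL, 3); (NULL, 3); (NULL, 8); (NULL, 8)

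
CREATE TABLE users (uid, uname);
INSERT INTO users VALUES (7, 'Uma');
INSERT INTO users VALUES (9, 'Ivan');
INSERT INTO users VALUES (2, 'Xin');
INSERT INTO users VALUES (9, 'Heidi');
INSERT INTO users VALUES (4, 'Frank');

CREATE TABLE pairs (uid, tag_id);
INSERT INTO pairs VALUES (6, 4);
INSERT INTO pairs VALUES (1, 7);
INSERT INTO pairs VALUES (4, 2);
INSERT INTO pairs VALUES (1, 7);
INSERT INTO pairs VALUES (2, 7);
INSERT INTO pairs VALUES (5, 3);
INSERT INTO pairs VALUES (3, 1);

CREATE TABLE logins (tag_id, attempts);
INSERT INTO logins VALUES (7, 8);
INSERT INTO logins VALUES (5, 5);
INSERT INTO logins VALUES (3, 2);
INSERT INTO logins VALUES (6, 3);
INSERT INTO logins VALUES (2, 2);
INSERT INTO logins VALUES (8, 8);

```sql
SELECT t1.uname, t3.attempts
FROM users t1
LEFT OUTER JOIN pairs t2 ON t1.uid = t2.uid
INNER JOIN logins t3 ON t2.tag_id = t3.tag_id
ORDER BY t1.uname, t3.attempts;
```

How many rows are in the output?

2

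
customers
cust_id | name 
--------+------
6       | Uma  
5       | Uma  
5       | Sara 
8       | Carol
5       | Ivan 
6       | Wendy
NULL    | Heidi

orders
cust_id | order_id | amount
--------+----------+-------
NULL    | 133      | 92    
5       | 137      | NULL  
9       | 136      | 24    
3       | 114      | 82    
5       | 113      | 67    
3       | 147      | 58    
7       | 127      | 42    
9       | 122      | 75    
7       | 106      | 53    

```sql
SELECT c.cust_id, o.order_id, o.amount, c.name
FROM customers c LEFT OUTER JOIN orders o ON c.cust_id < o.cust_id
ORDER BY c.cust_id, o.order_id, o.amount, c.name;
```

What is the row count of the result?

23

LEFT JOIN keeps every row from `customers`; unmatched rows get NULL for `orders`'s columns.
Matching on c.cust_id < o.cust_id. A NULL in a compared column never satisfies the condition.
- c row (cust_id=6): matches 4 o row(s) → 4 output row(s).
- c row (cust_id=5): matches 4 o row(s) → 4 output row(s).
- c row (cust_id=5): matches 4 o row(s) → 4 output row(s).
- c row (cust_id=8): matches 2 o row(s) → 2 output row(s).
- c row (cust_id=5): matches 4 o row(s) → 4 output row(s).
- c row (cust_id=6): matches 4 o row(s) → 4 output row(s).
- c row (cust_id=NULL): no match → kept, o columns NULL.
Total: 22 matched + 1 padded = 23 rows.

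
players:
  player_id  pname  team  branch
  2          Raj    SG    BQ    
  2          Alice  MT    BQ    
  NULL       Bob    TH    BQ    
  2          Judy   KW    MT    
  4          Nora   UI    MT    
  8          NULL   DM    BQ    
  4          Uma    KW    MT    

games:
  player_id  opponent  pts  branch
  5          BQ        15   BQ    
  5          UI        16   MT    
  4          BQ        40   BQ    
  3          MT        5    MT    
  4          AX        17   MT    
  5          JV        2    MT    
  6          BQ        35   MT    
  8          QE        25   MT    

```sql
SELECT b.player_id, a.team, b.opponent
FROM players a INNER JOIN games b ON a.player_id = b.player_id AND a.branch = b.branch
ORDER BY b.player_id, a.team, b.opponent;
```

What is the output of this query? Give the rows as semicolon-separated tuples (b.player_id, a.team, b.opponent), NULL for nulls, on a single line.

INNER JOIN keeps only pairs where the ON condition holds.
Matching on a.player_id = b.player_id AND a.branch = b.branch. A NULL in a compared column never satisfies the condition.
Matched pairs: 2.

(4, KW, AX); (4, UI, AX)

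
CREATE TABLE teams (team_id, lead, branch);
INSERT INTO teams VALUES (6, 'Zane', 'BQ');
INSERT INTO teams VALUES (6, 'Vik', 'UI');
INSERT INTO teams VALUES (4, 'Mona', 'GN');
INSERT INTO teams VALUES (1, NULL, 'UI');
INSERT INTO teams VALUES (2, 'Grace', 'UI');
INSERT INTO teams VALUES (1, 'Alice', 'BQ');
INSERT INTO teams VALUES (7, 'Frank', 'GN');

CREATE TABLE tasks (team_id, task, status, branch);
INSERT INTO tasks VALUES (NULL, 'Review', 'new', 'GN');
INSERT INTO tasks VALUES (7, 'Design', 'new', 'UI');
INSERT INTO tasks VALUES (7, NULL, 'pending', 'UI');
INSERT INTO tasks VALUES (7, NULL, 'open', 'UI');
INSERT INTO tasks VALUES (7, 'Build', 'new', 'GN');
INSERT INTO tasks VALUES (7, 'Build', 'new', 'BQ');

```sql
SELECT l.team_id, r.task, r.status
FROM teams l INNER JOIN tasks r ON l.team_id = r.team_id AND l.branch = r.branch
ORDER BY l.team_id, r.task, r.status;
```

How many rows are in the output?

INNER JOIN keeps only pairs where the ON condition holds.
Matching on l.team_id = r.team_id AND l.branch = r.branch. A NULL in a compared column never satisfies the condition.
- l[0] team_id=6, branch=BQ → no match; dropped.
- l[1] team_id=6, branch=UI → no match; dropped.
- l[2] team_id=4, branch=GN → no match; dropped.
- l[3] team_id=1, branch=UI → no match; dropped.
- l[4] team_id=2, branch=UI → no match; dropped.
- l[5] team_id=1, branch=BQ → no match; dropped.
- l[6] team_id=7, branch=GN → 1 match(es) in r → 1 row(s).
Total: 1 rows.

1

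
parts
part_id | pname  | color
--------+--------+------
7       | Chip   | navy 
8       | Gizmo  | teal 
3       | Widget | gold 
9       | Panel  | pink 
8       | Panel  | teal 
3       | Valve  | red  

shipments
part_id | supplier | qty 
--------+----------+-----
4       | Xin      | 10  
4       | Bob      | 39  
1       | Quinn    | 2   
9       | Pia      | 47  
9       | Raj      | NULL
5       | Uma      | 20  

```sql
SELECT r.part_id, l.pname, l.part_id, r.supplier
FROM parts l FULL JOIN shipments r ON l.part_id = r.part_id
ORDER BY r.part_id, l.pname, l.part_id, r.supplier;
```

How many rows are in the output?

11

FULL OUTER JOIN keeps every row from both sides; unmatched rows get NULL for the other side's columns.
Matching on l.part_id = r.part_id.
- l[0] part_id=7 → no match; kept with NULLs on the r side.
- l[1] part_id=8 → no match; kept with NULLs on the r side.
- l[2] part_id=3 → no match; kept with NULLs on the r side.
- l[3] part_id=9 → 2 match(es) in r → 2 row(s).
- l[4] part_id=8 → no match; kept with NULLs on the r side.
- l[5] part_id=3 → no match; kept with NULLs on the r side.
- 4 row(s) from r found no l partner → padded with NULL.
Total: 2 matched + 9 padded = 11 rows.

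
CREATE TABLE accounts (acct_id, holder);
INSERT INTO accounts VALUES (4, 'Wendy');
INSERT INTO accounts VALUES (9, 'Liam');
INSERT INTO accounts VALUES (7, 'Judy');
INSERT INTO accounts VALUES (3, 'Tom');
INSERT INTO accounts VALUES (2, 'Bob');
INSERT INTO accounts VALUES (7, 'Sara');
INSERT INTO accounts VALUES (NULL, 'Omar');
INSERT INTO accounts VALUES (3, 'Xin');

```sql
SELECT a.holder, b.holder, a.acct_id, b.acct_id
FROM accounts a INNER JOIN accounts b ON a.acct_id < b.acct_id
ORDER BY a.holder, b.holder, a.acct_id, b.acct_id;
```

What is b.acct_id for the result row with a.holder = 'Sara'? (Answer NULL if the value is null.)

9

INNER JOIN keeps only pairs where the ON condition holds.
Matching on a.acct_id < b.acct_id. A NULL in a compared column never satisfies the condition.
Matched pairs: 19.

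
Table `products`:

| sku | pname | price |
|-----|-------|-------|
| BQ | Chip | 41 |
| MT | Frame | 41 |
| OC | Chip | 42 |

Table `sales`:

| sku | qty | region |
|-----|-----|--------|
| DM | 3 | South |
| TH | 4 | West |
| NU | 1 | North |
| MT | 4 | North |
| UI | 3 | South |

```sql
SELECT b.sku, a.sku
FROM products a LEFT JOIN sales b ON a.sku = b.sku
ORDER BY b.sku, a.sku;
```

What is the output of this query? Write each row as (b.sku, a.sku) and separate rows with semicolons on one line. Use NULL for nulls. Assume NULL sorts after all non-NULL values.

(MT, MT); (NULL, BQ); (NULL, OC)

LEFT JOIN keeps every row from `products`; unmatched rows get NULL for `sales`'s columns.
Matching on a.sku = b.sku.
- a[0] sku=BQ → no match; kept with NULLs on the b side.
- a[1] sku=MT → 1 match(es) in b → 1 row(s).
- a[2] sku=OC → no match; kept with NULLs on the b side.
After projecting and ordering:
b.sku | a.sku
MT | MT
NULL | BQ
NULL | OC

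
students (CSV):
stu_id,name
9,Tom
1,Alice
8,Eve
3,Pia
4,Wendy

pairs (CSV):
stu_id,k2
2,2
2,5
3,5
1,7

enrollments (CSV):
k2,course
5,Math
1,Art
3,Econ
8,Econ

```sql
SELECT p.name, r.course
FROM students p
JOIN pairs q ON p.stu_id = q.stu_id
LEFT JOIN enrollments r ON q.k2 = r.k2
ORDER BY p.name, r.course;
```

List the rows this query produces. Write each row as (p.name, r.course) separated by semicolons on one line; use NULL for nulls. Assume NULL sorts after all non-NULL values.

Evaluate left to right. First `students p INNER JOIN pairs q` on stu_id: 2 row(s).
Then LEFT JOIN `enrollments r` on k2: each of those 2 rows is kept; rows whose q.k2 has no match in r get NULL for r's columns.

(Alice, NULL); (Pia, Math)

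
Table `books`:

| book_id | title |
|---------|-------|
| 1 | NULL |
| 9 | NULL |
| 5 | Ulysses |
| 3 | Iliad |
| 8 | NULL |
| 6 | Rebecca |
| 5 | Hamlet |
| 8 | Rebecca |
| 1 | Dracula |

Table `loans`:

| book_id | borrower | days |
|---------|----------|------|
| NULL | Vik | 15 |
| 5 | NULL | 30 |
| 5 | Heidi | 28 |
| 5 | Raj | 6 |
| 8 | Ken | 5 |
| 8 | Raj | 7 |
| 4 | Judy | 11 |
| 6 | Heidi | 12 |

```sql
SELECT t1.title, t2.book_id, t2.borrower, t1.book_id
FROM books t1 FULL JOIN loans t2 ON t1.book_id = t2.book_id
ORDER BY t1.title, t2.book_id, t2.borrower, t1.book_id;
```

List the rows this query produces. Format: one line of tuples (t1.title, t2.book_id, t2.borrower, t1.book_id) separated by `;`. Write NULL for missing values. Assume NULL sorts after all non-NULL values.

FULL OUTER JOIN keeps every row from both sides; unmatched rows get NULL for the other side's columns.
Matching on t1.book_id = t2.book_id. A NULL in a compared column never satisfies the condition.
- book_id=1: no t2 row matches, row kept with t2 columns NULL.
- book_id=9: no t2 row matches, row kept with t2 columns NULL.
- book_id=5: 3 matching t2 row(s), so 3 row(s) emitted.
- book_id=3: no t2 row matches, row kept with t2 columns NULL.
- book_id=8: 2 matching t2 row(s), so 2 row(s) emitted.
- book_id=6: 1 matching t2 row(s), so 1 row(s) emitted.
- book_id=5: 3 matching t2 row(s), so 3 row(s) emitted.
- book_id=8: 2 matching t2 row(s), so 2 row(s) emitted.
- book_id=1: no t2 row matches, row kept with t2 columns NULL.
- 2 t2 row(s) had no t1 match → kept, t1 columns NULL.

(Dracula, NULL, NULL, 1); (Hamlet, 5, Heidi, 5); (Hamlet, 5, Raj, 5); (Hamlet, 5, NULL, 5); (Iliad, NULL, NULL, 3); (Rebecca, 6, Heidi, 6); (Rebecca, 8, Ken, 8); (Rebecca, 8, Raj, 8); (Ulysses, 5, Heidi, 5); (Ulysses, 5, Raj, 5); (Ulysses, 5, NULL, 5); (NULL, 4, Judy, NULL); (NULL, 8, Ken, 8); (NULL, 8, Raj, 8); (NULL, NULL, Vik, NULL); (NULL, NULL, NULL, 1); (NULL, NULL, NULL, 9)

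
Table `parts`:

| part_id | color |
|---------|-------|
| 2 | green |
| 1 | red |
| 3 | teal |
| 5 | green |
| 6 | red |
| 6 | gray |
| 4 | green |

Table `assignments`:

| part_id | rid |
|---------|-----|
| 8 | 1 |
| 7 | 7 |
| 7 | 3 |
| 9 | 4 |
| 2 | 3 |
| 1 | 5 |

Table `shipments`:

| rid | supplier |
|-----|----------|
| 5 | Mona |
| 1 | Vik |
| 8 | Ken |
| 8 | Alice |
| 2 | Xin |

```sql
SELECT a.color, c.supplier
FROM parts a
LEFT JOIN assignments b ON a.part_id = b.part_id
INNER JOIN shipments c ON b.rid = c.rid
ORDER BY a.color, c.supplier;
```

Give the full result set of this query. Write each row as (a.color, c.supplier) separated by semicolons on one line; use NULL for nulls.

(red, Mona)

Step 1 — a LEFT JOIN b on part_id → 7 row(s).
Then INNER JOIN `shipments c` on rid: keep only rows whose b.rid appears in c.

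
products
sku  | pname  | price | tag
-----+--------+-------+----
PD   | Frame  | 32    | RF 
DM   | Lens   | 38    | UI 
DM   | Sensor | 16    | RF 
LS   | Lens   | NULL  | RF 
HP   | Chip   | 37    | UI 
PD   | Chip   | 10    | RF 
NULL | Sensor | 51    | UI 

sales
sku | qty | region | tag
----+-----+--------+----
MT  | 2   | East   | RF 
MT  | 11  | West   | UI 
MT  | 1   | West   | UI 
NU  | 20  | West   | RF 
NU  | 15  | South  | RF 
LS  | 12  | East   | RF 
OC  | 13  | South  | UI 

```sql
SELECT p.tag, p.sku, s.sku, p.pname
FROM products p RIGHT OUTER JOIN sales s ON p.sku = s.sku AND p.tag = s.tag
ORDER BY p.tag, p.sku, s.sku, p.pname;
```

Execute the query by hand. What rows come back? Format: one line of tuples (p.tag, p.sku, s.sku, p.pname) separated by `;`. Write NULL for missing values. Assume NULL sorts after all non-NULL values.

(RF, LS, LS, Lens); (NULL, NULL, MT, NULL); (NULL, NULL, MT, NULL); (NULL, NULL, MT, NULL); (NULL, NULL, NU, NULL); (NULL, NULL, NU, NULL); (NULL, NULL, OC, NULL)

RIGHT JOIN keeps every row from `sales`; unmatched rows get NULL for `products`'s columns.
Matching on p.sku = s.sku AND p.tag = s.tag. A NULL in a compared column never satisfies the condition.
Matched pairs: 1; unmatched s rows kept: 6.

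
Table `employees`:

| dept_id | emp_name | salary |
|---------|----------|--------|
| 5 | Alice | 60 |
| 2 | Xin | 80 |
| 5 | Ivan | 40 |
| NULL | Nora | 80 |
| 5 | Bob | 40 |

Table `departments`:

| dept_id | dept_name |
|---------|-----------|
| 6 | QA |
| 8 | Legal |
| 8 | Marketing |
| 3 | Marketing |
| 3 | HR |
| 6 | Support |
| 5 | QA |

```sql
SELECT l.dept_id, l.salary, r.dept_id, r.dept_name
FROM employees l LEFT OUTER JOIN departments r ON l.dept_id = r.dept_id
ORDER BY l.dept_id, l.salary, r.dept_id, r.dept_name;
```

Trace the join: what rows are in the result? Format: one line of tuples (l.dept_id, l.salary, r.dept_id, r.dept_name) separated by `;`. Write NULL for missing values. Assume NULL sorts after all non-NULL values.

LEFT JOIN keeps every row from `employees`; unmatched rows get NULL for `departments`'s columns.
Matching on l.dept_id = r.dept_id. A NULL in a compared column never satisfies the condition.
- l row (dept_id=5): matches 1 r row(s) → 1 output row(s).
- l row (dept_id=2): no match → kept, r columns NULL.
- l row (dept_id=5): matches 1 r row(s) → 1 output row(s).
- l row (dept_id=NULL): no match → kept, r columns NULL.
- l row (dept_id=5): matches 1 r row(s) → 1 output row(s).
After projecting and ordering:
l.dept_id | l.salary | r.dept_id | r.dept_name
2 | 80 | NULL | NULL
5 | 40 | 5 | QA
5 | 40 | 5 | QA
5 | 60 | 5 | QA
NULL | 80 | NULL | NULL

(2, 80, NULL, NULL); (5, 40, 5, QA); (5, 40, 5, QA); (5, 60, 5, QA); (NULL, 80, NULL, NULL)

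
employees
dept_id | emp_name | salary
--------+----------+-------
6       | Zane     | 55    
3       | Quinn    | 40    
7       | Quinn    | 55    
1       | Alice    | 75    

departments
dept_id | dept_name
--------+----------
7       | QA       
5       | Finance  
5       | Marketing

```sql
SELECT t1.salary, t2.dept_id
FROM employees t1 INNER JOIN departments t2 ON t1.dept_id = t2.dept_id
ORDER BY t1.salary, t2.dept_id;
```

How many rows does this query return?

1

INNER JOIN keeps only pairs where the ON condition holds.
Matching on t1.dept_id = t2.dept_id.
Matched pairs: 1.
Total: 1 rows.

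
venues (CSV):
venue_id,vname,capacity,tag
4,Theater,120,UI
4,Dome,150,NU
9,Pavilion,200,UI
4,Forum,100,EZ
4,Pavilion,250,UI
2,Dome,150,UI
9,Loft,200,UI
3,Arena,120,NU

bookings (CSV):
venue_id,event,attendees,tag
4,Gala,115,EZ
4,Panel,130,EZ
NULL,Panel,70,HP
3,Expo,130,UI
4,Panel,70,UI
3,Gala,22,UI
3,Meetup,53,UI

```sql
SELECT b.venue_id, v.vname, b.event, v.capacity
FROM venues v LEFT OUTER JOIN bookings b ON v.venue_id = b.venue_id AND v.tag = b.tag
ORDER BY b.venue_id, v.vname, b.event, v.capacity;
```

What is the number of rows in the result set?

LEFT JOIN keeps every row from `venues`; unmatched rows get NULL for `bookings`'s columns.
Matching on v.venue_id = b.venue_id AND v.tag = b.tag. A NULL in a compared column never satisfies the condition.
- v[0] venue_id=4, tag=UI → 1 match(es) in b → 1 row(s).
- v[1] venue_id=4, tag=NU → no match; kept with NULLs on the b side.
- v[2] venue_id=9, tag=UI → no match; kept with NULLs on the b side.
- v[3] venue_id=4, tag=EZ → 2 match(es) in b → 2 row(s).
- v[4] venue_id=4, tag=UI → 1 match(es) in b → 1 row(s).
- v[5] venue_id=2, tag=UI → no match; kept with NULLs on the b side.
- v[6] venue_id=9, tag=UI → no match; kept with NULLs on the b side.
- v[7] venue_id=3, tag=NU → no match; kept with NULLs on the b side.
Total: 4 matched + 5 padded = 9 rows.

9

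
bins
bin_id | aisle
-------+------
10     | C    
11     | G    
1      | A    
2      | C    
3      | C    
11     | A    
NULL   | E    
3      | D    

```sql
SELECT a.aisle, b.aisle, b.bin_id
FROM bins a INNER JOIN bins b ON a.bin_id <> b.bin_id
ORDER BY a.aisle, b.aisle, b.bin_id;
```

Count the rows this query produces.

INNER JOIN keeps only pairs where the ON condition holds.
Matching on a.bin_id <> b.bin_id. A NULL in a compared column never satisfies the condition.
- a[0] bin_id=10 → 6 match(es) in b → 6 row(s).
- a[1] bin_id=11 → 5 match(es) in b → 5 row(s).
- a[2] bin_id=1 → 6 match(es) in b → 6 row(s).
- a[3] bin_id=2 → 6 match(es) in b → 6 row(s).
- a[4] bin_id=3 → 5 match(es) in b → 5 row(s).
- a[5] bin_id=11 → 5 match(es) in b → 5 row(s).
- a[6] bin_id=NULL → no match; dropped.
- a[7] bin_id=3 → 5 match(es) in b → 5 row(s).
Total: 38 rows.

38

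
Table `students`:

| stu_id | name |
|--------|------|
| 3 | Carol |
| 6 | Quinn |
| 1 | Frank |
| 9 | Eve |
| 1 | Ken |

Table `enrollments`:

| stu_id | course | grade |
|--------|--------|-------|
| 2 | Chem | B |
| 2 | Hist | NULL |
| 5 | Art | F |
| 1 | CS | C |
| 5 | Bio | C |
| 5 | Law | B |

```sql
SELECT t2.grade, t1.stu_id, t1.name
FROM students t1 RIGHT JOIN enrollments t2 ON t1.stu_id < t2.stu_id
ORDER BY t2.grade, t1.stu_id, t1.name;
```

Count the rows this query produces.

RIGHT JOIN keeps every row from `enrollments`; unmatched rows get NULL for `students`'s columns.
Matching on t1.stu_id < t2.stu_id.
Matched pairs: 13; unmatched t2 rows kept: 1.
Total: 13 matched + 1 padded = 14 rows.

14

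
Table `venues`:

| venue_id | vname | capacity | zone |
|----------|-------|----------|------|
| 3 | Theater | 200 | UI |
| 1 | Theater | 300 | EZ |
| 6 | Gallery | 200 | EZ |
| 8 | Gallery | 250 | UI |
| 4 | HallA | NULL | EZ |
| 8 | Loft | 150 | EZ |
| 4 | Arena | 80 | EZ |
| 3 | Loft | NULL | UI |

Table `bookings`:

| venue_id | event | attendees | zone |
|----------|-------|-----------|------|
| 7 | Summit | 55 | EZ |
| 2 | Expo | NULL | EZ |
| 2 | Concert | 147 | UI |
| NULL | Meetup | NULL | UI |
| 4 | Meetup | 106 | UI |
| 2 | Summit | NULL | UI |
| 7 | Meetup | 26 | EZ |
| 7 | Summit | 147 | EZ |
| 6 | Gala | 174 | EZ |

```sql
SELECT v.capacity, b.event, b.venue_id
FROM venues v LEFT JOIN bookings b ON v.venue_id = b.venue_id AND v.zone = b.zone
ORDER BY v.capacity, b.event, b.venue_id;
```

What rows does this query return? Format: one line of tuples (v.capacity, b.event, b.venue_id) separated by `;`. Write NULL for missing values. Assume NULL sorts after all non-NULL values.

LEFT JOIN keeps every row from `venues`; unmatched rows get NULL for `bookings`'s columns.
Matching on v.venue_id = b.venue_id AND v.zone = b.zone. A NULL in a compared column never satisfies the condition.
Matched pairs: 1; unmatched v rows kept: 7.

(80, NULL, NULL); (150, NULL, NULL); (200, Gala, 6); (200, NULL, NULL); (250, NULL, NULL); (300, NULL, NULL); (NULL, NULL, NULL); (NULL, NULL, NULL)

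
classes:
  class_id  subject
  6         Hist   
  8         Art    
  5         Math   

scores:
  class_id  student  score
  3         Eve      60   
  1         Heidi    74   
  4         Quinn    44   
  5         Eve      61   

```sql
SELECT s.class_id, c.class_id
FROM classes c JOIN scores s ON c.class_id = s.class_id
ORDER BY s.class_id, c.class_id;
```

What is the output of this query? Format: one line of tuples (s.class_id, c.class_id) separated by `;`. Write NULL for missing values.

(5, 5)

INNER JOIN keeps only pairs where the ON condition holds.
Matching on c.class_id = s.class_id.
- c row (class_id=6): no match → dropped.
- c row (class_id=8): no match → dropped.
- c row (class_id=5): matches 1 s row(s) → 1 output row(s).
After projecting and ordering:
s.class_id | c.class_id
5 | 5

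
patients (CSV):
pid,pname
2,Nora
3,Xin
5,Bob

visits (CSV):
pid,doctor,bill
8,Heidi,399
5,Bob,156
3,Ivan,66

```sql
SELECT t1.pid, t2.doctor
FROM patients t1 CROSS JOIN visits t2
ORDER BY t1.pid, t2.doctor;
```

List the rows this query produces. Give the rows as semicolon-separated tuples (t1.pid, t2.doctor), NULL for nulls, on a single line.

(2, Bob); (2, Heidi); (2, Ivan); (3, Bob); (3, Heidi); (3, Ivan); (5, Bob); (5, Heidi); (5, Ivan)

CROSS JOIN pairs every row of `patients` with every row of `visits`: 3 × 3 = 9 rows.
After projecting and ordering:
t1.pid | t2.doctor
2 | Bob
2 | Heidi
2 | Ivan
3 | Bob
3 | Heidi
3 | Ivan
5 | Bob
5 | Heidi
5 | Ivan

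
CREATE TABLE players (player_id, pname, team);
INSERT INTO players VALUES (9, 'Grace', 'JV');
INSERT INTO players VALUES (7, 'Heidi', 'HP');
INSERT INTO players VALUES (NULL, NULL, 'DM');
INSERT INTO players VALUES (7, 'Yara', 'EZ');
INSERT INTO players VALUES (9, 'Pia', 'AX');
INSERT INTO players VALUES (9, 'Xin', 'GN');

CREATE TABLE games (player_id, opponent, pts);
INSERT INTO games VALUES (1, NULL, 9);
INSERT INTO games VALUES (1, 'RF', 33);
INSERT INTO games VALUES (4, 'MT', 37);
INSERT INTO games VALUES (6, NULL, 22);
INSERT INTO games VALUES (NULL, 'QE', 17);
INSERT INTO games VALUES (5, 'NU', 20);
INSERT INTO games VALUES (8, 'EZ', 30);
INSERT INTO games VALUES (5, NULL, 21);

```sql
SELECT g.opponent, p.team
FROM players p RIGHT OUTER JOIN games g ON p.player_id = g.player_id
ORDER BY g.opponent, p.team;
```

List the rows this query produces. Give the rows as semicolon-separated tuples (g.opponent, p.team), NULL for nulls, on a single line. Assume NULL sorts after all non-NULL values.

RIGHT JOIN keeps every row from `games`; unmatched rows get NULL for `players`'s columns.
Matching on p.player_id = g.player_id. A NULL in a compared column never satisfies the condition.
- player_id=9: no matching g row.
- player_id=7: no matching g row.
- player_id=NULL: no matching g row.
- player_id=7: no matching g row.
- player_id=9: no matching g row.
- player_id=9: no matching g row.
- plus 8 unmatched g row(s), each kept with NULL p columns.
After projecting and ordering:
g.opponent | p.team
EZ | NULL
MT | NULL
NU | NULL
QE | NULL
RF | NULL
NULL | NULL
NULL | NULL
NULL | NULL

(EZ, NULL); (MT, NULL); (NU, NULL); (QE, NULL); (RF, NULL); (NULL, NULL); (NULL, NULL); (NULL, NULL)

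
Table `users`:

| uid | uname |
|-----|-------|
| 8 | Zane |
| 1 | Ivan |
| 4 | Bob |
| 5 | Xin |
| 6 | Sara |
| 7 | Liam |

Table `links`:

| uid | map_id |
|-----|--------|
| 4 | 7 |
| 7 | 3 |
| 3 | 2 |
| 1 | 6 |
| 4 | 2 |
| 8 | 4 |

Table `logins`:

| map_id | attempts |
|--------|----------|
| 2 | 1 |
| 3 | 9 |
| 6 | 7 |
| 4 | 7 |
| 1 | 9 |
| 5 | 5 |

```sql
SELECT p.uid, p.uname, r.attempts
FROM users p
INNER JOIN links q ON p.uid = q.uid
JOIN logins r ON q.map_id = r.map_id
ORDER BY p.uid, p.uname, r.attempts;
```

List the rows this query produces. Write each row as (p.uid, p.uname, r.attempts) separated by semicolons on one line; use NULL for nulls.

Evaluate left to right. First `users p INNER JOIN links q` on uid: 5 row(s).
Then INNER JOIN `logins r` on map_id: keep only rows whose q.map_id appears in r.

(1, Ivan, 7); (4, Bob, 1); (7, Liam, 9); (8, Zane, 7)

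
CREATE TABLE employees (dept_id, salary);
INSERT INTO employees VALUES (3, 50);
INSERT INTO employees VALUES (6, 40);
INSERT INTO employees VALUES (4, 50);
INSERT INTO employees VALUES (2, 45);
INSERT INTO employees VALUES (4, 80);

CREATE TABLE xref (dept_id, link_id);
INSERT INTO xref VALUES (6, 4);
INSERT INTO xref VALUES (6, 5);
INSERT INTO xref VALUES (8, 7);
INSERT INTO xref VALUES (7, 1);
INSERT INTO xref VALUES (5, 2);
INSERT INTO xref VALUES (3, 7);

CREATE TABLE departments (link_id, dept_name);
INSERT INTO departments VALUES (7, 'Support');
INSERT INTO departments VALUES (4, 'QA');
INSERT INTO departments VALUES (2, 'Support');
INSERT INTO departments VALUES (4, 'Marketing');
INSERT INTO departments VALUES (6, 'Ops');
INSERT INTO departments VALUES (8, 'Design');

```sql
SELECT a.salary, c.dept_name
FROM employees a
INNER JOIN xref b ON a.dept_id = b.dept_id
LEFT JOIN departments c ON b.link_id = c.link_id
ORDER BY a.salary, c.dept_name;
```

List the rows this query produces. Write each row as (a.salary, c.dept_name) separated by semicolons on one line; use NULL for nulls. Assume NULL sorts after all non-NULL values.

Joins associate left-to-right: employees INNER JOIN xref on dept_id gives 3 intermediate row(s).
Then LEFT JOIN `departments c` on link_id: each of those 3 rows is kept; rows whose b.link_id has no match in c get NULL for c's columns.

(40, Marketing); (40, QA); (40, NULL); (50, Support)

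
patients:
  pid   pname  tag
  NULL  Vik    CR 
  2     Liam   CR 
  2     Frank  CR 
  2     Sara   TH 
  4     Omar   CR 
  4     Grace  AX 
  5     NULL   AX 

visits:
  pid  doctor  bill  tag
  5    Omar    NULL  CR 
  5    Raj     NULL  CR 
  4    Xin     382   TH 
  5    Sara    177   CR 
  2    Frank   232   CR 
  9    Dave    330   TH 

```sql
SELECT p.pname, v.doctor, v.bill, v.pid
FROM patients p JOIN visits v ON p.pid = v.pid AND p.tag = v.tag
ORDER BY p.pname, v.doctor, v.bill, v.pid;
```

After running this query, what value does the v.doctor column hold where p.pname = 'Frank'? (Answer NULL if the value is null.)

Frank

INNER JOIN keeps only pairs where the ON condition holds.
Matching on p.pid = v.pid AND p.tag = v.tag. A NULL in a compared column never satisfies the condition.
- pid=NULL, tag=CR: no matching v row, dropped.
- pid=2, tag=CR: 1 matching v row(s), so 1 row(s) emitted.
- pid=2, tag=CR: 1 matching v row(s), so 1 row(s) emitted.
- pid=2, tag=TH: no matching v row, dropped.
- pid=4, tag=CR: no matching v row, dropped.
- pid=4, tag=AX: no matching v row, dropped.
- pid=5, tag=AX: no matching v row, dropped.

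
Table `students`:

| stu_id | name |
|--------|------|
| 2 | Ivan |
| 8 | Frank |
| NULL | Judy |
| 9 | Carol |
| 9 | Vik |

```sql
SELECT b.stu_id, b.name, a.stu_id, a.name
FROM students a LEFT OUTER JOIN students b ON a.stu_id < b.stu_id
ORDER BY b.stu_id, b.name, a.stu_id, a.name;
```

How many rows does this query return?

8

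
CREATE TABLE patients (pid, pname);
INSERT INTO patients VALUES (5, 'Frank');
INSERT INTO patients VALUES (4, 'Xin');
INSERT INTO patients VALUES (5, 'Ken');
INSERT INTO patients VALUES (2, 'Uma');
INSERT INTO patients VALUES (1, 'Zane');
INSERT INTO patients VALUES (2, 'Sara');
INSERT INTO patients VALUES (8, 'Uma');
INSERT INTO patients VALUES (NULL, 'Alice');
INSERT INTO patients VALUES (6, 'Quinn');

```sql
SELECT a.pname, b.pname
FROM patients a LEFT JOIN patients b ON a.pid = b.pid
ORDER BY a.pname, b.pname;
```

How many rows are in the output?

LEFT JOIN keeps every row from `patients a`; unmatched rows get NULL for `patients b`'s columns.
Matching on a.pid = b.pid. A NULL in a compared column never satisfies the condition.
Matched pairs: 12; unmatched a rows kept: 1.
Total: 12 matched + 1 padded = 13 rows.

13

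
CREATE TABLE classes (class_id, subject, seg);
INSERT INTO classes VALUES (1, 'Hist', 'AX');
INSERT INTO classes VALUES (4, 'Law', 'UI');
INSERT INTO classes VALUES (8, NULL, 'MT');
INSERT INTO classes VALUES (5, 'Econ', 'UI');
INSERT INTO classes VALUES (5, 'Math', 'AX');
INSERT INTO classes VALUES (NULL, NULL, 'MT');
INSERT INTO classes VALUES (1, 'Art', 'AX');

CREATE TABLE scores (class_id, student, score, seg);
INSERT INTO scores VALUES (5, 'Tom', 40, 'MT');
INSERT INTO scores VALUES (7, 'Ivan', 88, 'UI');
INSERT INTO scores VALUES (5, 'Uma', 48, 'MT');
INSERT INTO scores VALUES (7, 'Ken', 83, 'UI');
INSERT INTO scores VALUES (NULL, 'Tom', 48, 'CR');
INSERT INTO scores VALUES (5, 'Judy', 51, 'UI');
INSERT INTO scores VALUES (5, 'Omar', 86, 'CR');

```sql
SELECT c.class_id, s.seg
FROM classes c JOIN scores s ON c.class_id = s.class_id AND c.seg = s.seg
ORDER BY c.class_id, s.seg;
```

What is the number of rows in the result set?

1

INNER JOIN keeps only pairs where the ON condition holds.
Matching on c.class_id = s.class_id AND c.seg = s.seg. A NULL in a compared column never satisfies the condition.
Matched pairs: 1.
Total: 1 rows.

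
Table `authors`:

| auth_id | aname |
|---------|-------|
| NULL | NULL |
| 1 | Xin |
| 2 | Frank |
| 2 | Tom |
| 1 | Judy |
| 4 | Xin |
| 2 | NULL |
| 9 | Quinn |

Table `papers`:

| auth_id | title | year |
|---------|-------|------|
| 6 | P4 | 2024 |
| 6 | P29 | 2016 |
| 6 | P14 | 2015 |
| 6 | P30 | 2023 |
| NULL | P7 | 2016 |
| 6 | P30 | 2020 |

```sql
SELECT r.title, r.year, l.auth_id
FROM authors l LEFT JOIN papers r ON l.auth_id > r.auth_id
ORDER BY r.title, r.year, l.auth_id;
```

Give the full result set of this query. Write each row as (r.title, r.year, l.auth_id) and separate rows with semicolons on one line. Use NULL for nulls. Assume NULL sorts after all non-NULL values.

LEFT JOIN keeps every row from `authors`; unmatched rows get NULL for `papers`'s columns.
Matching on l.auth_id > r.auth_id. A NULL in a compared column never satisfies the condition.
- l row (auth_id=NULL): no match → kept, r columns NULL.
- l row (auth_id=1): no match → kept, r columns NULL.
- l row (auth_id=2): no match → kept, r columns NULL.
- l row (auth_id=2): no match → kept, r columns NULL.
- l row (auth_id=1): no match → kept, r columns NULL.
- l row (auth_id=4): no match → kept, r columns NULL.
- l row (auth_id=2): no match → kept, r columns NULL.
- l row (auth_id=9): matches 5 r row(s) → 5 output row(s).

(P14, 2015, 9); (P29, 2016, 9); (P30, 2020, 9); (P30, 2023, 9); (P4, 2024, 9); (NULL, NULL, 1); (NULL, NULL, 1); (NULL, NULL, 2); (NULL, NULL, 2); (NULL, NULL, 2); (NULL, NULL, 4); (NULL, NULL, NULL)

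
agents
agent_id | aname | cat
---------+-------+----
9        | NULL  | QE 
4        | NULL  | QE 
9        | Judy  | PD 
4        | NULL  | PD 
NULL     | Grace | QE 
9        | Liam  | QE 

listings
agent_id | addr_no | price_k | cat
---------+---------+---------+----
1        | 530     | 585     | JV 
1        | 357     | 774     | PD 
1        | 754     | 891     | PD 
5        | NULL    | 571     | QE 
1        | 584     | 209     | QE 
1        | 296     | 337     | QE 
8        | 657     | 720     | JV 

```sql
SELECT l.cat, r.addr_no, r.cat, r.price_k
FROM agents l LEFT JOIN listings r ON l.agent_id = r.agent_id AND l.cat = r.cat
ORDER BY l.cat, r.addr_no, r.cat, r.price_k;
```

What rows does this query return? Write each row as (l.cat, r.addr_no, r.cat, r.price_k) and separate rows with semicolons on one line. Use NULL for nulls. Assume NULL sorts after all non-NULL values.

LEFT JOIN keeps every row from `agents`; unmatched rows get NULL for `listings`'s columns.
Matching on l.agent_id = r.agent_id AND l.cat = r.cat. A NULL in a compared column never satisfies the condition.
- l[0] agent_id=9, cat=QE → no match; kept with NULLs on the r side.
- l[1] agent_id=4, cat=QE → no match; kept with NULLs on the r side.
- l[2] agent_id=9, cat=PD → no match; kept with NULLs on the r side.
- l[3] agent_id=4, cat=PD → no match; kept with NULLs on the r side.
- l[4] agent_id=NULL, cat=QE → no match; kept with NULLs on the r side.
- l[5] agent_id=9, cat=QE → no match; kept with NULLs on the r side.
After projecting and ordering:
l.cat | r.addr_no | r.cat | r.price_k
PD | NULL | NULL | NULL
PD | NULL | NULL | NULL
QE | NULL | NULL | NULL
QE | NULL | NULL | NULL
QE | NULL | NULL | NULL
QE | NULL | NULL | NULL

(PD, NULL, NULL, NULL); (PD, NULL, NULL, NULL); (QE, NULL, NULL, NULL); (QE, NULL, NULL, NULL); (QE, NULL, NULL, NULL); (QE, NULL, NULL, NULL)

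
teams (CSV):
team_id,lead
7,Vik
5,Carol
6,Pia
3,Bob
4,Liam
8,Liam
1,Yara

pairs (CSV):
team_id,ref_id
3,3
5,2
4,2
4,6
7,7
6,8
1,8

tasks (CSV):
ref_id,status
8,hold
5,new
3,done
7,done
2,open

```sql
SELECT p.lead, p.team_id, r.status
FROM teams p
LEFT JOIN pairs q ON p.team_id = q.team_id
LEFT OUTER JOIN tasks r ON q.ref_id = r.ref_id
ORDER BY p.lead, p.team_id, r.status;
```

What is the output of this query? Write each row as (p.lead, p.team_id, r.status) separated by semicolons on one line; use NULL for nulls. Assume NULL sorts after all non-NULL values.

(Bob, 3, done); (Carol, 5, open); (Liam, 4, open); (Liam, 4, NULL); (Liam, 8, NULL); (Pia, 6, hold); (Vik, 7, done); (Yara, 1, hold)

Evaluate left to right. First `teams p LEFT JOIN pairs q` on team_id: 8 row(s).
Then LEFT JOIN `tasks r` on ref_id: each of those 8 rows is kept; rows whose q.ref_id has no match in r get NULL for r's columns.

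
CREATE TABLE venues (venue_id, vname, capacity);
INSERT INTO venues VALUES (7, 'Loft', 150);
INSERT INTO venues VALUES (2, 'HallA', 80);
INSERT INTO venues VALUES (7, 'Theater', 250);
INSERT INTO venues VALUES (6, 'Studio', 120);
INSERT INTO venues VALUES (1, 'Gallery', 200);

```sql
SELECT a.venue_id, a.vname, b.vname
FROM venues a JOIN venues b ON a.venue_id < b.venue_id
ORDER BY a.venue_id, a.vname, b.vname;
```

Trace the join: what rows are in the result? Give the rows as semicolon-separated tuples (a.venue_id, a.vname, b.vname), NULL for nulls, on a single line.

INNER JOIN keeps only pairs where the ON condition holds.
Matching on a.venue_id < b.venue_id.
Matched pairs: 9.

(1, Gallery, HallA); (1, Gallery, Loft); (1, Gallery, Studio); (1, Gallery, Theater); (2, HallA, Loft); (2, HallA, Studio); (2, HallA, Theater); (6, Studio, Loft); (6, Studio, Theater)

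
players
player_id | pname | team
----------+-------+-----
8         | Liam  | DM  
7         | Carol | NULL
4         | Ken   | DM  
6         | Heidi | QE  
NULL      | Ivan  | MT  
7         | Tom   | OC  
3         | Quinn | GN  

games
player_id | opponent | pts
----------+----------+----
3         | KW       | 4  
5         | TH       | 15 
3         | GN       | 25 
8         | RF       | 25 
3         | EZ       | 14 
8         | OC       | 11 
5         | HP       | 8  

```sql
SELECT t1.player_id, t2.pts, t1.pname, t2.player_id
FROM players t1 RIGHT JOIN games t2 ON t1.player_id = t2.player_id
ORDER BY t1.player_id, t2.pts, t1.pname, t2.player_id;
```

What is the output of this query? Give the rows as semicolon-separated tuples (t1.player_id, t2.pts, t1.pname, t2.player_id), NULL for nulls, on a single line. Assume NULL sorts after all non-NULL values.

(3, 4, Quinn, 3); (3, 14, Quinn, 3); (3, 25, Quinn, 3); (8, 11, Liam, 8); (8, 25, Liam, 8); (NULL, 8, NULL, 5); (NULL, 15, NULL, 5)

RIGHT JOIN keeps every row from `games`; unmatched rows get NULL for `players`'s columns.
Matching on t1.player_id = t2.player_id. A NULL in a compared column never satisfies the condition.
Matched pairs: 5; unmatched t2 rows kept: 2.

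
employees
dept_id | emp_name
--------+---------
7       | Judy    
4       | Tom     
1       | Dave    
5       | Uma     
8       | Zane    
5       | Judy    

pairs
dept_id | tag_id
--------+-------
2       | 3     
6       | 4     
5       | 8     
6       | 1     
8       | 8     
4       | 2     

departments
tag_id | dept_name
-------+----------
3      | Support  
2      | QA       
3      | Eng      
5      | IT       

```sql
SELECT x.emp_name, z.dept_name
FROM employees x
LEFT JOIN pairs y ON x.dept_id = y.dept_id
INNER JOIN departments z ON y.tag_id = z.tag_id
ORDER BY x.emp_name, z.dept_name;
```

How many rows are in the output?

Joins associate left-to-right: employees LEFT JOIN pairs on dept_id gives 6 intermediate row(s).
Then INNER JOIN `departments z` on tag_id: keep only rows whose y.tag_id appears in z.
Result: 1 row(s).

1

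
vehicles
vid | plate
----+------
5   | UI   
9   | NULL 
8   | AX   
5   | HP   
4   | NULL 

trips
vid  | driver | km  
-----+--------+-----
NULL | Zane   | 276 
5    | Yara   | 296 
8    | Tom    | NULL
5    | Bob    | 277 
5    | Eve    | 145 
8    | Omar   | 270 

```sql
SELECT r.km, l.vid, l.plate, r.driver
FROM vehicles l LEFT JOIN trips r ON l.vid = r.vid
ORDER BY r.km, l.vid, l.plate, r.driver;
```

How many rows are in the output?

10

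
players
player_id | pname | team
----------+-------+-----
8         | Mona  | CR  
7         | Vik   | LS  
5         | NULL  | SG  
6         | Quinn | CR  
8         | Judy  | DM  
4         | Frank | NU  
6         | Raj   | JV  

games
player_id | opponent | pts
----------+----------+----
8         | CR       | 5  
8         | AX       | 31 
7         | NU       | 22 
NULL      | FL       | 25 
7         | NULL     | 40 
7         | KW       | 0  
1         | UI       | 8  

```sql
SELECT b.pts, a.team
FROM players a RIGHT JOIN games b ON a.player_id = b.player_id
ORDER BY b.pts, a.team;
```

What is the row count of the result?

9

RIGHT JOIN keeps every row from `games`; unmatched rows get NULL for `players`'s columns.
Matching on a.player_id = b.player_id. A NULL in a compared column never satisfies the condition.
- a row (player_id=8): matches 2 b row(s) → 2 output row(s).
- a row (player_id=7): matches 3 b row(s) → 3 output row(s).
- a row (player_id=5): no match.
- a row (player_id=6): no match.
- a row (player_id=8): matches 2 b row(s) → 2 output row(s).
- a row (player_id=4): no match.
- a row (player_id=6): no match.
- 2 b row(s) had no a match → kept, a columns NULL.
Total: 7 matched + 2 padded = 9 rows.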